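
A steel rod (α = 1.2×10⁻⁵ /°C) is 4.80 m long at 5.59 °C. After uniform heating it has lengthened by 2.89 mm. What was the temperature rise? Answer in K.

ΔT = 50.2 K

ΔL = αL₀ΔT ⇒ ΔT = ΔL / (αL₀)
ΔT = 2.89×10⁻³ m / (1.2×10⁻⁵ × 4.80 m) = 50.174 K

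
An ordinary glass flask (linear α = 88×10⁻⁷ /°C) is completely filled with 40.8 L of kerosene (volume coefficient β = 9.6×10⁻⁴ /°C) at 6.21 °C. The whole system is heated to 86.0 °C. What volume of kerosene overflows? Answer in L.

The flask also expands: β_container ≈ 3α = 2.64×10⁻⁵ /K
Net overflow = V₀(β_liq − 3α_cont)ΔT
β − 3α = 9.60×10⁻⁴ − 2.64×10⁻⁵ = 9.336×10⁻⁴ /K; ΔT = 79.79 K
ΔV = 40.8 × 9.336×10⁻⁴ × 79.79 = 3.04 L

3.04 L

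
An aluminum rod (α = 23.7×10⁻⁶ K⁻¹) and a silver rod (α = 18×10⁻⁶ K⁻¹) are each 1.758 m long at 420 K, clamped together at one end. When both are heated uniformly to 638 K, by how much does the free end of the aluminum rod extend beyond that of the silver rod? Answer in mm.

2.18 mm

ΔT = 218 K
aluminum: ΔL = 23.7×10⁻⁶ × 1.758 m × 218 = 9.0829×10⁻³ m = 9.0829 mm
silver: ΔL = 18×10⁻⁶ × 1.758 m × 218 = 6.8984×10⁻³ m = 6.8984 mm
difference = 9.0829 − 6.8984 = 2.1845 mm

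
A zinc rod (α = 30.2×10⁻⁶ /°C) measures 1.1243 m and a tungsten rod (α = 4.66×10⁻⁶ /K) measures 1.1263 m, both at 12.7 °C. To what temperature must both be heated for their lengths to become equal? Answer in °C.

Equal length when α₁L₁ΔT − α₂L₂ΔT = L₂ − L₁ = 2.00×10⁻³ m
α₁L₁ = 3.395386×10⁻⁵, α₂L₂ = 5.248558×10⁻⁶ → Δ(αL) = 2.8705302×10⁻⁵ m/K
ΔT = 2.00×10⁻³ / 2.8705302×10⁻⁵ = 69.6735 K, so T = 12.7 + 69.6735 = 82.3735 °C

T = 82.37 °C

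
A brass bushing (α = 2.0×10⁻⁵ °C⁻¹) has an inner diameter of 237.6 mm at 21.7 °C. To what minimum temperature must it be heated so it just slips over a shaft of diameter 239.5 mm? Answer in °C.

Required Δd = 239.5 − 237.6 = 1.9 mm
Δd = αd₀ΔT ⇒ ΔT = Δd/(αd₀) = 1.9 / (2.0×10⁻⁵ × 237.6) = 399.83 K
T_min = 21.7 + 399.83 = 421.53 °C

T = 422 °C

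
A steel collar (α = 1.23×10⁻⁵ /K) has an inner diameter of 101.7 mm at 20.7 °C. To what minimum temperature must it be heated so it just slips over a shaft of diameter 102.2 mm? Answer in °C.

Required Δd = 102.2 − 101.7 = 0.5 mm
Δd = αd₀ΔT ⇒ ΔT = Δd/(αd₀) = 0.5 / (1.23×10⁻⁵ × 101.7) = 399.71 K
T_min = 20.7 + 399.71 = 420.41 °C

T = 420 °C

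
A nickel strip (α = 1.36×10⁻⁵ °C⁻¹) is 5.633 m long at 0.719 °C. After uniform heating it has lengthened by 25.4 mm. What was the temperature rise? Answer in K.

ΔT = 332 K

ΔL = αL₀ΔT ⇒ ΔT = ΔL / (αL₀)
ΔT = 25.4×10⁻³ m / (1.36×10⁻⁵ × 5.633 m) = 331.55 K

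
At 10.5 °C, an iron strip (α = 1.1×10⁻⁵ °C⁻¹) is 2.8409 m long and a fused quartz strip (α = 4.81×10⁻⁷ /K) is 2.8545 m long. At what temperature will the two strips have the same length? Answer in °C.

T = 465.7 °C

Equal length when α₁L₁ΔT − α₂L₂ΔT = L₂ − L₁ = 1.36×10⁻² m
α₁L₁ = 3.12499×10⁻⁵, α₂L₂ = 1.3730145×10⁻⁶ → Δ(αL) = 2.98768855×10⁻⁵ m/K
ΔT = 1.36×10⁻² / 2.98768855×10⁻⁵ = 455.201 K, so T = 10.5 + 455.201 = 465.701 °C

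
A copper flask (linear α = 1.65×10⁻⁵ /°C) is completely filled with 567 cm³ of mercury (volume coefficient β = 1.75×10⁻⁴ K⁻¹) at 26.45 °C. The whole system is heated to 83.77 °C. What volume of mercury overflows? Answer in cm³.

The flask also expands: β_container ≈ 3α = 4.95×10⁻⁵ /K
Net overflow = V₀(β_liq − 3α_cont)ΔT
β − 3α = 1.75×10⁻⁴ − 4.95×10⁻⁵ = 1.255×10⁻⁴ /K; ΔT = 57.32 K
ΔV = 567 × 1.255×10⁻⁴ × 57.32 = 4.08 cm³

4.08 cm³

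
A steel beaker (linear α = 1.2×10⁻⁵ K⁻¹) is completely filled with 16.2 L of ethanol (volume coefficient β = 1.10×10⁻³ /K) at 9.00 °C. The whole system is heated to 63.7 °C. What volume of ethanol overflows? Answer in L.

0.943 L

The beaker also expands: β_container ≈ 3α = 3.6×10⁻⁵ /K
Net overflow = V₀(β_liq − 3α_cont)ΔT
β − 3α = 1.10×10⁻³ − 3.6×10⁻⁵ = 1.064×10⁻³ /K; ΔT = 54.70 K
ΔV = 16.2 × 1.064×10⁻³ × 54.70 = 0.943 L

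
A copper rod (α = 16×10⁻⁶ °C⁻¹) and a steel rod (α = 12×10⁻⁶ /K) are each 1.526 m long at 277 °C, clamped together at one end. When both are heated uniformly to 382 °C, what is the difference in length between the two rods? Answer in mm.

0.641 mm

ΔT = 105 K
copper: ΔL = 16×10⁻⁶ × 1.526 m × 105 = 2.5637×10⁻³ m = 2.5637 mm
steel: ΔL = 12×10⁻⁶ × 1.526 m × 105 = 1.9228×10⁻³ m = 1.9228 mm
difference = 2.5637 − 1.9228 = 0.6409 mm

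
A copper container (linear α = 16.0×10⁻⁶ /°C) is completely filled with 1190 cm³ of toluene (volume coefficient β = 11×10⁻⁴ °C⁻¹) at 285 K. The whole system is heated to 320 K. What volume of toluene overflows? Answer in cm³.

43.8 cm³

The container also expands: β_container ≈ 3α = 4.8×10⁻⁵ /K
Net overflow = V₀(β_liq − 3α_cont)ΔT
β − 3α = 1.10×10⁻³ − 4.8×10⁻⁵ = 1.052×10⁻³ /K; ΔT = 35 K
ΔV = 1190 × 1.052×10⁻³ × 35 = 43.8 cm³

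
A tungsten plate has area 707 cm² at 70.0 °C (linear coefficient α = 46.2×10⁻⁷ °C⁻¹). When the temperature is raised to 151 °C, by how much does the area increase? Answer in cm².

Area coefficient ≈ 2α; |ΔT| = 81.0 K
ΔA = 2αA₀ΔT = 2(46.2×10⁻⁷)(707)(81.0) = 0.529 cm²

ΔA = 0.529 cm²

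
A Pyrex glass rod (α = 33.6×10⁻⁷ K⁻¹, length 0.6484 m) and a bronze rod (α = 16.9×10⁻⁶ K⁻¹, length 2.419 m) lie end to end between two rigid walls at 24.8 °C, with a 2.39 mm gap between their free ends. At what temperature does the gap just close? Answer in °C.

Gap closes when ΔL₁ + ΔL₂ = 2.39 mm = 2.39×10⁻³ m
(α₁L₁ + α₂L₂)ΔT = g
α₁L₁ + α₂L₂ = 33.6×10⁻⁷×0.6484 + 16.9×10⁻⁶×2.419 = 4.3059724×10⁻⁵ m/K
ΔT = 2.39×10⁻³ / 4.3059724×10⁻⁵ = 55.504 K
T = 24.8 + 55.504 = 80.304 °C

T = 80.3 °C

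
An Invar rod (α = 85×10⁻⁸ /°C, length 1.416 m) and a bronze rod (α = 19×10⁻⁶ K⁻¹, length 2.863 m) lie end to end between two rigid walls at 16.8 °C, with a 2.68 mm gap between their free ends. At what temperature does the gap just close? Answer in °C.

Gap closes when ΔL₁ + ΔL₂ = 2.68 mm = 2.68×10⁻³ m
(α₁L₁ + α₂L₂)ΔT = g
α₁L₁ + α₂L₂ = 85×10⁻⁸×1.416 + 19×10⁻⁶×2.863 = 5.56006×10⁻⁵ m/K
ΔT = 2.68×10⁻³ / 5.56006×10⁻⁵ = 48.201 K
T = 16.8 + 48.201 = 65.001 °C

T = 65.0 °C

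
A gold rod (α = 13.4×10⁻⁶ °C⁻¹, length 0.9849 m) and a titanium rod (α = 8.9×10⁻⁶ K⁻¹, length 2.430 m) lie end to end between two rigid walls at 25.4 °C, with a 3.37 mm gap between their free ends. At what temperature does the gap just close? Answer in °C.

α₁L₁ = 1.319766×10⁻⁵ m/K, α₂L₂ = 2.1627×10⁻⁵ m/K → total 3.482466×10⁻⁵ m/K
ΔT = g/(α₁L₁+α₂L₂) = 3.37×10⁻³ / 3.482466×10⁻⁵ = 96.77 K
T = 25.4 + 96.77 = 122.17 °C

T = 122 °C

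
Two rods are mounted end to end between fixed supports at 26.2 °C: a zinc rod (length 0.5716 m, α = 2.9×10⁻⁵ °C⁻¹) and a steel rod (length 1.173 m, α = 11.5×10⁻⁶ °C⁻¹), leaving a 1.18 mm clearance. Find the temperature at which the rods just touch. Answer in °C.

Gap closes when ΔL₁ + ΔL₂ = 1.18 mm = 1.18×10⁻³ m
(α₁L₁ + α₂L₂)ΔT = g
α₁L₁ + α₂L₂ = 2.9×10⁻⁵×0.5716 + 11.5×10⁻⁶×1.173 = 3.00659×10⁻⁵ m/K
ΔT = 1.18×10⁻³ / 3.00659×10⁻⁵ = 39.247 K
T = 26.2 + 39.247 = 65.447 °C

T = 65.4 °C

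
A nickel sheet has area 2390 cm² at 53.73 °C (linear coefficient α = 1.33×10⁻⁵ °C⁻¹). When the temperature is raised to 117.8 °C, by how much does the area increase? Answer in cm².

ΔA = 4.07 cm²

Area coefficient ≈ 2α; |ΔT| = 64.07 K
ΔA = 2αA₀ΔT = 2(1.33×10⁻⁵)(2390)(64.07) = 4.07 cm²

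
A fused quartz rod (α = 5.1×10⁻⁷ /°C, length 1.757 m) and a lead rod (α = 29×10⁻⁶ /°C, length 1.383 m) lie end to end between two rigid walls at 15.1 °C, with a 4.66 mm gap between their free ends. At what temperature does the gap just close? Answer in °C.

T = 129 °C

Gap closes when ΔL₁ + ΔL₂ = 4.66 mm = 4.66×10⁻³ m
(α₁L₁ + α₂L₂)ΔT = g
α₁L₁ + α₂L₂ = 5.1×10⁻⁷×1.757 + 29×10⁻⁶×1.383 = 4.100307×10⁻⁵ m/K
ΔT = 4.66×10⁻³ / 4.100307×10⁻⁵ = 113.65 K
T = 15.1 + 113.65 = 128.75 °C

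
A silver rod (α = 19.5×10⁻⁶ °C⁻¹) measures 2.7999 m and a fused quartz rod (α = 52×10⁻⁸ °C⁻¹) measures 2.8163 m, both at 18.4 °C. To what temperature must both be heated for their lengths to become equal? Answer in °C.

Equal length when α₁L₁ΔT − α₂L₂ΔT = L₂ − L₁ = 1.64×10⁻² m
α₁L₁ = 5.459805×10⁻⁵, α₂L₂ = 1.464476×10⁻⁶ → Δ(αL) = 5.3133574×10⁻⁵ m/K
ΔT = 1.64×10⁻² / 5.3133574×10⁻⁵ = 308.656 K, so T = 18.4 + 308.656 = 327.056 °C

T = 327.1 °C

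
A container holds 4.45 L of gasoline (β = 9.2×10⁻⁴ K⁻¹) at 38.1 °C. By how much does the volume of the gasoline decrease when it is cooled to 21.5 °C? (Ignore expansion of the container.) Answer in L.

ΔV = 0.0680 L

|ΔT| = |21.5 − 38.1| = 16.6 K
ΔV = βV₀ΔT = (9.2×10⁻⁴)(4.45)(16.6) = 0.0680 L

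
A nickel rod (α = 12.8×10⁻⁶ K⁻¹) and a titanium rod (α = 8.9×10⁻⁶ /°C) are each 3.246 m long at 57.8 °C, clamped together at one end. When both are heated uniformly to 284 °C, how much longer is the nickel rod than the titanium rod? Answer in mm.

2.86 mm

ΔT = 226.2 K
nickel: ΔL = 12.8×10⁻⁶ × 3.246 m × 226.2 = 9.3983×10⁻³ m = 9.3983 mm
titanium: ΔL = 8.9×10⁻⁶ × 3.246 m × 226.2 = 6.5348×10⁻³ m = 6.5348 mm
difference = 9.3983 − 6.5348 = 2.8635 mm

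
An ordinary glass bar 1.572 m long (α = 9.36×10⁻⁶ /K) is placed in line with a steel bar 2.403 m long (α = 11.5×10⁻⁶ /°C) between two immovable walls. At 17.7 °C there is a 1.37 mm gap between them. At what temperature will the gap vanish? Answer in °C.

α₁L₁ = 1.471392×10⁻⁵ m/K, α₂L₂ = 2.76345×10⁻⁵ m/K → total 4.234842×10⁻⁵ m/K
ΔT = g/(α₁L₁+α₂L₂) = 1.37×10⁻³ / 4.234842×10⁻⁵ = 32.351 K
T = 17.7 + 32.351 = 50.051 °C

T = 50.1 °C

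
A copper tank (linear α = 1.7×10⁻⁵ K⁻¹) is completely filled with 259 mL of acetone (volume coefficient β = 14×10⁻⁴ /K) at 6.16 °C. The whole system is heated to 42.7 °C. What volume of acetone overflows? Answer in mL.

The tank also expands: β_container ≈ 3α = 5.1×10⁻⁵ /K
Net overflow = V₀(β_liq − 3α_cont)ΔT
β − 3α = 1.40×10⁻³ − 5.1×10⁻⁵ = 1.349×10⁻³ /K; ΔT = 36.54 K
ΔV = 259 × 1.349×10⁻³ × 36.54 = 12.8 mL

12.8 mL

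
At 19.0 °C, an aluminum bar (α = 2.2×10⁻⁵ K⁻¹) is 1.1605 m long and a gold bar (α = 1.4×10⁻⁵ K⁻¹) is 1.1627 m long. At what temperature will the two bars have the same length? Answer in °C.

T = 256.8 °C

L₁(1 + α₁ΔT) = L₂(1 + α₂ΔT) ⇒ ΔT = (L₂ − L₁)/(α₁L₁ − α₂L₂)
L₂ − L₁ = 1.1627 − 1.1605 = 2.20×10⁻³ m
α₁L₁ − α₂L₂ = 2.2×10⁻⁵×1.1605 − 1.4×10⁻⁵×1.1627 = 9.2532×10⁻⁶ m/K
ΔT = 2.20×10⁻³ / 9.2532×10⁻⁶ = 237.756 K
T = 19.0 + 237.756 = 256.756 °C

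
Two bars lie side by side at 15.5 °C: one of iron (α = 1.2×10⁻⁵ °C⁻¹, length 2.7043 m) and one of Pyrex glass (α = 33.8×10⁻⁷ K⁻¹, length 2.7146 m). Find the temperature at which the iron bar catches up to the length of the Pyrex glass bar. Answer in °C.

Equal length when α₁L₁ΔT − α₂L₂ΔT = L₂ − L₁ = 1.03×10⁻² m
α₁L₁ = 3.24516×10⁻⁵, α₂L₂ = 9.175348×10⁻⁶ → Δ(αL) = 2.3276252×10⁻⁵ m/K
ΔT = 1.03×10⁻² / 2.3276252×10⁻⁵ = 442.511 K, so T = 15.5 + 442.511 = 458.011 °C

T = 458.0 °C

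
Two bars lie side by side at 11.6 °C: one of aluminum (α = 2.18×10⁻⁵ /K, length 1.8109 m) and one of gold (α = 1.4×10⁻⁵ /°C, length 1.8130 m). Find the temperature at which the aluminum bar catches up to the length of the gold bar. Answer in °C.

Equal length when α₁L₁ΔT − α₂L₂ΔT = L₂ − L₁ = 2.10×10⁻³ m
α₁L₁ = 3.947762×10⁻⁵, α₂L₂ = 2.5382×10⁻⁵ → Δ(αL) = 1.409562×10⁻⁵ m/K
ΔT = 2.10×10⁻³ / 1.409562×10⁻⁵ = 148.982 K, so T = 11.6 + 148.982 = 160.582 °C

T = 160.6 °C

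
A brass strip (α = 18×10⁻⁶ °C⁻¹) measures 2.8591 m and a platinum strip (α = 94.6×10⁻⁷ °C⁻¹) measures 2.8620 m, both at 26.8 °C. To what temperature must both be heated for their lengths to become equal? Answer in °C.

T = 145.7 °C

L₁(1 + α₁ΔT) = L₂(1 + α₂ΔT) ⇒ ΔT = (L₂ − L₁)/(α₁L₁ − α₂L₂)
L₂ − L₁ = 2.8620 − 2.8591 = 2.90×10⁻³ m
α₁L₁ − α₂L₂ = 18×10⁻⁶×2.8591 − 94.6×10⁻⁷×2.8620 = 2.438928×10⁻⁵ m/K
ΔT = 2.90×10⁻³ / 2.438928×10⁻⁵ = 118.905 K
T = 26.8 + 118.905 = 145.705 °C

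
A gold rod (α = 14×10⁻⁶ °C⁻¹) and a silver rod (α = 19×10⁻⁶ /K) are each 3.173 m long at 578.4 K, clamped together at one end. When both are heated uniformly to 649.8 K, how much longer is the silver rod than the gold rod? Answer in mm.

1.13 mm

ΔT = 71.4 K
gold: ΔL = 14×10⁻⁶ × 3.173 m × 71.4 = 3.1717×10⁻³ m = 3.1717 mm
silver: ΔL = 19×10⁻⁶ × 3.173 m × 71.4 = 4.3045×10⁻³ m = 4.3045 mm
difference = 4.3045 − 3.1717 = 1.1328 mm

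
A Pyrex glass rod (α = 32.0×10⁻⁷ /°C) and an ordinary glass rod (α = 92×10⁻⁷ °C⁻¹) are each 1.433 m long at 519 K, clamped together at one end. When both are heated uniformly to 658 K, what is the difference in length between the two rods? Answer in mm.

ΔT = 139 K
Pyrex glass: ΔL = 32.0×10⁻⁷ × 1.433 m × 139 = 6.3740×10⁻⁴ m = 0.63740 mm
ordinary glass: ΔL = 92×10⁻⁷ × 1.433 m × 139 = 1.8325×10⁻³ m = 1.8325 mm
difference = 1.8325 − 0.63740 = 1.1951 mm

1.20 mm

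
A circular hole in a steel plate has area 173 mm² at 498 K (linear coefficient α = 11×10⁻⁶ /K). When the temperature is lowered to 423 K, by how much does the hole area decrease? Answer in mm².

Area coefficient ≈ 2α; |ΔT| = 75 K
ΔA = 2αA₀ΔT = 2(11×10⁻⁶)(173)(75) = 0.285 mm²

ΔA = 0.285 mm²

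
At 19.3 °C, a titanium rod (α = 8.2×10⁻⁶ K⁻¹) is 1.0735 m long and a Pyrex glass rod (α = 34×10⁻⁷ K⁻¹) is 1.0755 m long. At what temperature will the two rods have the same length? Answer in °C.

T = 408.0 °C

L₁(1 + α₁ΔT) = L₂(1 + α₂ΔT) ⇒ ΔT = (L₂ − L₁)/(α₁L₁ − α₂L₂)
L₂ − L₁ = 1.0755 − 1.0735 = 2.00×10⁻³ m
α₁L₁ − α₂L₂ = 8.2×10⁻⁶×1.0735 − 34×10⁻⁷×1.0755 = 5.146×10⁻⁶ m/K
ΔT = 2.00×10⁻³ / 5.146×10⁻⁶ = 388.651 K
T = 19.3 + 388.651 = 407.951 °C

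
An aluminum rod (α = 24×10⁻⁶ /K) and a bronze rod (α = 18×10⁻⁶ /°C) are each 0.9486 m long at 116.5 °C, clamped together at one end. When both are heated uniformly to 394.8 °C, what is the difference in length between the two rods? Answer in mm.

1.58 mm

ΔT = 278.3 K
aluminum: ΔL = 24×10⁻⁶ × 0.9486 m × 278.3 = 6.3359×10⁻³ m = 6.3359 mm
bronze: ΔL = 18×10⁻⁶ × 0.9486 m × 278.3 = 4.7519×10⁻³ m = 4.7519 mm
difference = 6.3359 − 4.7519 = 1.5840 mm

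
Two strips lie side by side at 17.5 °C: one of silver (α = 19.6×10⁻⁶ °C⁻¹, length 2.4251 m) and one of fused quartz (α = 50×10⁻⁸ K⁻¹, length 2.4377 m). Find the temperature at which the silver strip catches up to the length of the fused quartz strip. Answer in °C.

T = 289.6 °C

Equal length when α₁L₁ΔT − α₂L₂ΔT = L₂ − L₁ = 1.26×10⁻² m
α₁L₁ = 4.753196×10⁻⁵, α₂L₂ = 1.21885×10⁻⁶ → Δ(αL) = 4.631311×10⁻⁵ m/K
ΔT = 1.26×10⁻² / 4.631311×10⁻⁵ = 272.061 K, so T = 17.5 + 272.061 = 289.561 °C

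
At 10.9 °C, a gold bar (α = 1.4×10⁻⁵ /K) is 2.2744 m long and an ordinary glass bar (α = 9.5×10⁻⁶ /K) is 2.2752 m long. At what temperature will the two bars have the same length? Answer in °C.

T = 89.12 °C

L₁(1 + α₁ΔT) = L₂(1 + α₂ΔT) ⇒ ΔT = (L₂ − L₁)/(α₁L₁ − α₂L₂)
L₂ − L₁ = 2.2752 − 2.2744 = 8.00×10⁻⁴ m
α₁L₁ − α₂L₂ = 1.4×10⁻⁵×2.2744 − 9.5×10⁻⁶×2.2752 = 1.02272×10⁻⁵ m/K
ΔT = 8.00×10⁻⁴ / 1.02272×10⁻⁵ = 78.2228 K
T = 10.9 + 78.2228 = 89.1228 °C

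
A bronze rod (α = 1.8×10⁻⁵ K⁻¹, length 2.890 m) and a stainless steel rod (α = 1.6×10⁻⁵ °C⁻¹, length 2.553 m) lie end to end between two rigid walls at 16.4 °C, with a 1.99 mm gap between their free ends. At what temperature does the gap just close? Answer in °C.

T = 37.8 °C

Gap closes when ΔL₁ + ΔL₂ = 1.99 mm = 1.99×10⁻³ m
(α₁L₁ + α₂L₂)ΔT = g
α₁L₁ + α₂L₂ = 1.8×10⁻⁵×2.890 + 1.6×10⁻⁵×2.553 = 9.2868×10⁻⁵ m/K
ΔT = 1.99×10⁻³ / 9.2868×10⁻⁵ = 21.428 K
T = 16.4 + 21.428 = 37.828 °C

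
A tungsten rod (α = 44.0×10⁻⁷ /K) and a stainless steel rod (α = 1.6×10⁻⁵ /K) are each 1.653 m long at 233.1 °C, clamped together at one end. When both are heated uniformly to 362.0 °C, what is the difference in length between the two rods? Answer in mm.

ΔT = 128.9 K
tungsten: ΔL = 44.0×10⁻⁷ × 1.653 m × 128.9 = 9.3752×10⁻⁴ m = 0.93752 mm
stainless steel: ΔL = 1.6×10⁻⁵ × 1.653 m × 128.9 = 3.4091×10⁻³ m = 3.4091 mm
difference = 3.4091 − 0.93752 = 2.47158 mm

2.47 mm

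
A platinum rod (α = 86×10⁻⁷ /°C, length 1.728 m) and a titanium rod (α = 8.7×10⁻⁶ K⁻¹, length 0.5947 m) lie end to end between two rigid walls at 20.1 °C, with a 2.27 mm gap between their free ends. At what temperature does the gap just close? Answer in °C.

T = 133 °C

α₁L₁ = 1.48608×10⁻⁵ m/K, α₂L₂ = 5.17389×10⁻⁶ m/K → total 2.003469×10⁻⁵ m/K
ΔT = g/(α₁L₁+α₂L₂) = 2.27×10⁻³ / 2.003469×10⁻⁵ = 113.30 K
T = 20.1 + 113.30 = 133.40 °C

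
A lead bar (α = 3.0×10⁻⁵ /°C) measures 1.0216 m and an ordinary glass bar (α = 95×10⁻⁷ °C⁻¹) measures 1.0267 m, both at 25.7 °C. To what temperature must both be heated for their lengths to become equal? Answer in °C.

Equal length when α₁L₁ΔT − α₂L₂ΔT = L₂ − L₁ = 5.10×10⁻³ m
α₁L₁ = 3.0648×10⁻⁵, α₂L₂ = 9.75365×10⁻⁶ → Δ(αL) = 2.089435×10⁻⁵ m/K
ΔT = 5.10×10⁻³ / 2.089435×10⁻⁵ = 244.085 K, so T = 25.7 + 244.085 = 269.785 °C

T = 269.8 °C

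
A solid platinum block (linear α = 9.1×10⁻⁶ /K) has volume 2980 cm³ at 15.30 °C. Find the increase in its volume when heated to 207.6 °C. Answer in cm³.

ΔV = 15.6 cm³

Isotropic solid: β ≈ 3α = 2.7×10⁻⁵ /K; ΔT = 192.30 K
ΔV = 3αV₀ΔT = 3(9.1×10⁻⁶)(2980)(192.30) = 15.6 cm³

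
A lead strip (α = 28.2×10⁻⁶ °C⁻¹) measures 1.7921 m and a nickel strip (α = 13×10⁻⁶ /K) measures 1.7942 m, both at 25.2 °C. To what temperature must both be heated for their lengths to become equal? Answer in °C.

Equal length when α₁L₁ΔT − α₂L₂ΔT = L₂ − L₁ = 2.10×10⁻³ m
α₁L₁ = 5.053722×10⁻⁵, α₂L₂ = 2.33246×10⁻⁵ → Δ(αL) = 2.721262×10⁻⁵ m/K
ΔT = 2.10×10⁻³ / 2.721262×10⁻⁵ = 77.170 K, so T = 25.2 + 77.170 = 102.370 °C

T = 102.4 °C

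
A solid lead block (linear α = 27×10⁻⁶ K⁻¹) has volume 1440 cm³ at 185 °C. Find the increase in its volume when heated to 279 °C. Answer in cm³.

ΔV = 11.0 cm³

Isotropic solid: β ≈ 3α = 8.1×10⁻⁵ /K; ΔT = 94 K
ΔV = 3αV₀ΔT = 3(27×10⁻⁶)(1440)(94) = 11.0 cm³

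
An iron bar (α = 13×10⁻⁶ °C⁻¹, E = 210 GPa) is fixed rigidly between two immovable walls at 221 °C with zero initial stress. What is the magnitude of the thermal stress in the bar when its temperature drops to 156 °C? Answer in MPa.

Fully constrained: the free strain ε = αΔT is blocked, so σ = Eε = EαΔT.
|ΔT| = 65 K
σ = 210×10⁹ × 13×10⁻⁶ × 65 = 1.77×10⁸ Pa

σ = 177 MPa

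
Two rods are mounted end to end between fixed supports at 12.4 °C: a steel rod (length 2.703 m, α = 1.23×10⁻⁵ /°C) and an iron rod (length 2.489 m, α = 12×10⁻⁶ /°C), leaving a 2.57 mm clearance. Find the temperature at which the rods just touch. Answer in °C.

T = 53.1 °C

Gap closes when ΔL₁ + ΔL₂ = 2.57 mm = 2.57×10⁻³ m
(α₁L₁ + α₂L₂)ΔT = g
α₁L₁ + α₂L₂ = 1.23×10⁻⁵×2.703 + 12×10⁻⁶×2.489 = 6.31149×10⁻⁵ m/K
ΔT = 2.57×10⁻³ / 6.31149×10⁻⁵ = 40.719 K
T = 12.4 + 40.719 = 53.119 °C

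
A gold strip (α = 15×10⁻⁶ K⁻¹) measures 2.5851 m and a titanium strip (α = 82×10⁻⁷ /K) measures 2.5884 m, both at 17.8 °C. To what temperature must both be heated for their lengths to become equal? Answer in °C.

T = 205.8 °C

L₁(1 + α₁ΔT) = L₂(1 + α₂ΔT) ⇒ ΔT = (L₂ − L₁)/(α₁L₁ − α₂L₂)
L₂ − L₁ = 2.5884 − 2.5851 = 3.30×10⁻³ m
α₁L₁ − α₂L₂ = 15×10⁻⁶×2.5851 − 82×10⁻⁷×2.5884 = 1.755162×10⁻⁵ m/K
ΔT = 3.30×10⁻³ / 1.755162×10⁻⁵ = 188.017 K
T = 17.8 + 188.017 = 205.817 °C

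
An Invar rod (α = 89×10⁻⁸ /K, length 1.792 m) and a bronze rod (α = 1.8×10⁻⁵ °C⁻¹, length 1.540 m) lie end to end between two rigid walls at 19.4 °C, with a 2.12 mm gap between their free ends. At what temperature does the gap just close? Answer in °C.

T = 91.7 °C

α₁L₁ = 1.59488×10⁻⁶ m/K, α₂L₂ = 2.772×10⁻⁵ m/K → total 2.931488×10⁻⁵ m/K
ΔT = g/(α₁L₁+α₂L₂) = 2.12×10⁻³ / 2.931488×10⁻⁵ = 72.318 K
T = 19.4 + 72.318 = 91.718 °C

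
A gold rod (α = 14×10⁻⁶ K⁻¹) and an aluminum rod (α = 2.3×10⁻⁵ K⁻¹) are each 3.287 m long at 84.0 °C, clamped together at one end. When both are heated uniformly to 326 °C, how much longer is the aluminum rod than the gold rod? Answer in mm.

ΔT = 242.0 K
gold: ΔL = 14×10⁻⁶ × 3.287 m × 242.0 = 1.1136×10⁻² m = 11.136 mm
aluminum: ΔL = 2.3×10⁻⁵ × 3.287 m × 242.0 = 1.8295×10⁻² m = 18.295 mm
difference = 18.295 − 11.136 = 7.159 mm

7.16 mm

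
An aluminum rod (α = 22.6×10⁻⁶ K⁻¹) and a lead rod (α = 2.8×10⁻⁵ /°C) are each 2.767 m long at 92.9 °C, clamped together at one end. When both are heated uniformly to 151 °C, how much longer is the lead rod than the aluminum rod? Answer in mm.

ΔT = 58.1 K
aluminum: ΔL = 22.6×10⁻⁶ × 2.767 m × 58.1 = 3.6332×10⁻³ m = 3.6332 mm
lead: ΔL = 2.8×10⁻⁵ × 2.767 m × 58.1 = 4.5014×10⁻³ m = 4.5014 mm
difference = 4.5014 − 3.6332 = 0.8682 mm

0.868 mm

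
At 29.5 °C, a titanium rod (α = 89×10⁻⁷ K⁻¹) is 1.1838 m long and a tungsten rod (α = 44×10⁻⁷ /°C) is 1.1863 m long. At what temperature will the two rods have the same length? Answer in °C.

L₁(1 + α₁ΔT) = L₂(1 + α₂ΔT) ⇒ ΔT = (L₂ − L₁)/(α₁L₁ − α₂L₂)
L₂ − L₁ = 1.1863 − 1.1838 = 2.50×10⁻³ m
α₁L₁ − α₂L₂ = 89×10⁻⁷×1.1838 − 44×10⁻⁷×1.1863 = 5.3161×10⁻⁶ m/K
ΔT = 2.50×10⁻³ / 5.3161×10⁻⁶ = 470.270 K
T = 29.5 + 470.270 = 499.770 °C

T = 499.8 °C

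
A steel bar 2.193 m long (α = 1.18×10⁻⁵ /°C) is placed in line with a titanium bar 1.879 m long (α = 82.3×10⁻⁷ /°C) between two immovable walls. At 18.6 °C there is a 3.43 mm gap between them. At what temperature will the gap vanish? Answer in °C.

T = 102 °C

Gap closes when ΔL₁ + ΔL₂ = 3.43 mm = 3.43×10⁻³ m
(α₁L₁ + α₂L₂)ΔT = g
α₁L₁ + α₂L₂ = 1.18×10⁻⁵×2.193 + 82.3×10⁻⁷×1.879 = 4.134157×10⁻⁵ m/K
ΔT = 3.43×10⁻³ / 4.134157×10⁻⁵ = 82.97 K
T = 18.6 + 82.97 = 101.57 °C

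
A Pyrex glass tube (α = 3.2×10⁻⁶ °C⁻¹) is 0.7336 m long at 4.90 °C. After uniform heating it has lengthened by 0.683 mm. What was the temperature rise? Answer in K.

ΔT = 291 K

ΔL = αL₀ΔT ⇒ ΔT = ΔL / (αL₀)
ΔT = 0.683×10⁻³ m / (3.2×10⁻⁶ × 0.7336 m) = 290.95 K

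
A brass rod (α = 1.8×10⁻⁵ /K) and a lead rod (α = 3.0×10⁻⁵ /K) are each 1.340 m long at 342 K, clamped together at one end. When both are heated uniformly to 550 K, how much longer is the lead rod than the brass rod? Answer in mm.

3.34 mm

ΔT = 208 K
brass: ΔL = 1.8×10⁻⁵ × 1.340 m × 208 = 5.0170×10⁻³ m = 5.0170 mm
lead: ΔL = 3.0×10⁻⁵ × 1.340 m × 208 = 8.3616×10⁻³ m = 8.3616 mm
difference = 8.3616 − 5.0170 = 3.3446 mm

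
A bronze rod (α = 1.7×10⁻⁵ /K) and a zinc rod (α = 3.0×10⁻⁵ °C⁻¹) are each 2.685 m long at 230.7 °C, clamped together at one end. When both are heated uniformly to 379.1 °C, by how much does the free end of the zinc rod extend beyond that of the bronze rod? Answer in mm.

5.18 mm

ΔT = 148.4 K
bronze: ΔL = 1.7×10⁻⁵ × 2.685 m × 148.4 = 6.7737×10⁻³ m = 6.7737 mm
zinc: ΔL = 3.0×10⁻⁵ × 2.685 m × 148.4 = 1.1954×10⁻² m = 11.954 mm
difference = 11.954 − 6.7737 = 5.1803 mm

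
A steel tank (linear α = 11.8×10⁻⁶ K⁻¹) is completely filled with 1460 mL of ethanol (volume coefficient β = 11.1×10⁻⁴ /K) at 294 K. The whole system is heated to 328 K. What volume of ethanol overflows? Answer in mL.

The tank also expands: β_container ≈ 3α = 3.54×10⁻⁵ /K
Net overflow = V₀(β_liq − 3α_cont)ΔT
β − 3α = 1.11×10⁻³ − 3.54×10⁻⁵ = 1.0746×10⁻³ /K; ΔT = 34 K
ΔV = 1460 × 1.0746×10⁻³ × 34 = 53.3 mL

53.3 mL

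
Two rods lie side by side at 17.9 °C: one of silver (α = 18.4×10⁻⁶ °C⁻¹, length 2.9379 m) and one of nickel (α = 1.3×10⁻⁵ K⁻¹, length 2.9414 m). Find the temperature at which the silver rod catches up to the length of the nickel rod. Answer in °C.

T = 239.2 °C

Equal length when α₁L₁ΔT − α₂L₂ΔT = L₂ − L₁ = 3.50×10⁻³ m
α₁L₁ = 5.405736×10⁻⁵, α₂L₂ = 3.82382×10⁻⁵ → Δ(αL) = 1.581916×10⁻⁵ m/K
ΔT = 3.50×10⁻³ / 1.581916×10⁻⁵ = 221.251 K, so T = 17.9 + 221.251 = 239.151 °C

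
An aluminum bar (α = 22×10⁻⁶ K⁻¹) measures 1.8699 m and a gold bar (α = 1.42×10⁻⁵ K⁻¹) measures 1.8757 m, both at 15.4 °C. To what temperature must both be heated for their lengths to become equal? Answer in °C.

Equal length when α₁L₁ΔT − α₂L₂ΔT = L₂ − L₁ = 5.80×10⁻³ m
α₁L₁ = 4.11378×10⁻⁵, α₂L₂ = 2.663494×10⁻⁵ → Δ(αL) = 1.450286×10⁻⁵ m/K
ΔT = 5.80×10⁻³ / 1.450286×10⁻⁵ = 399.921 K, so T = 15.4 + 399.921 = 415.321 °C

T = 415.3 °C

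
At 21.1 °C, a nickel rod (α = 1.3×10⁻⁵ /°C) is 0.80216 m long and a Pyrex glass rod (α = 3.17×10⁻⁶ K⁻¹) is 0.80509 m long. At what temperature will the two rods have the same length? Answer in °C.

Equal length when α₁L₁ΔT − α₂L₂ΔT = L₂ − L₁ = 2.93×10⁻³ m
α₁L₁ = 1.042808×10⁻⁵, α₂L₂ = 2.5521353×10⁻⁶ → Δ(αL) = 7.8759447×10⁻⁶ m/K
ΔT = 2.93×10⁻³ / 7.8759447×10⁻⁶ = 372.019 K, so T = 21.1 + 372.019 = 393.119 °C

T = 393.1 °C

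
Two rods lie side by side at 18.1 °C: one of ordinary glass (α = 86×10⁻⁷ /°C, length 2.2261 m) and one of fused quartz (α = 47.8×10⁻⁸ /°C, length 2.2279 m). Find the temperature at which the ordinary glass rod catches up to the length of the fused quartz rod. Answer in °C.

Equal length when α₁L₁ΔT − α₂L₂ΔT = L₂ − L₁ = 1.80×10⁻³ m
α₁L₁ = 1.914446×10⁻⁵, α₂L₂ = 1.0649362×10⁻⁶ → Δ(αL) = 1.80795238×10⁻⁵ m/K
ΔT = 1.80×10⁻³ / 1.80795238×10⁻⁵ = 99.560 K, so T = 18.1 + 99.560 = 117.660 °C

T = 117.7 °C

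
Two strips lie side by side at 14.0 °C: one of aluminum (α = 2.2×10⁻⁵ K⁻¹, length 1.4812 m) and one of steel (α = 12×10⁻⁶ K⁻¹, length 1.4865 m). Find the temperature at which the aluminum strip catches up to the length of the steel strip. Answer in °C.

Equal length when α₁L₁ΔT − α₂L₂ΔT = L₂ − L₁ = 5.30×10⁻³ m
α₁L₁ = 3.25864×10⁻⁵, α₂L₂ = 1.7838×10⁻⁵ → Δ(αL) = 1.47484×10⁻⁵ m/K
ΔT = 5.30×10⁻³ / 1.47484×10⁻⁵ = 359.361 K, so T = 14.0 + 359.361 = 373.361 °C

T = 373.4 °C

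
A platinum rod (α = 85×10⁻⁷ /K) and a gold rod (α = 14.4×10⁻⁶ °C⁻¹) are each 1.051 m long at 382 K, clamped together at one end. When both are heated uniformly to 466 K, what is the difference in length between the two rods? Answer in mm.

ΔT = 84 K
platinum: ΔL = 85×10⁻⁷ × 1.051 m × 84 = 7.5041×10⁻⁴ m = 0.75041 mm
gold: ΔL = 14.4×10⁻⁶ × 1.051 m × 84 = 1.2713×10⁻³ m = 1.2713 mm
difference = 1.2713 − 0.75041 = 0.52089 mm

0.521 mm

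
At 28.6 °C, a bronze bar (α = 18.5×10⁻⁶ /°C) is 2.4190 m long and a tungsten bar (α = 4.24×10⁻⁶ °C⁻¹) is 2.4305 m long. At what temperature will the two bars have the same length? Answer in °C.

T = 362.5 °C

L₁(1 + α₁ΔT) = L₂(1 + α₂ΔT) ⇒ ΔT = (L₂ − L₁)/(α₁L₁ − α₂L₂)
L₂ − L₁ = 2.4305 − 2.4190 = 1.15×10⁻² m
α₁L₁ − α₂L₂ = 18.5×10⁻⁶×2.4190 − 4.24×10⁻⁶×2.4305 = 3.444618×10⁻⁵ m/K
ΔT = 1.15×10⁻² / 3.444618×10⁻⁵ = 333.854 K
T = 28.6 + 333.854 = 362.454 °C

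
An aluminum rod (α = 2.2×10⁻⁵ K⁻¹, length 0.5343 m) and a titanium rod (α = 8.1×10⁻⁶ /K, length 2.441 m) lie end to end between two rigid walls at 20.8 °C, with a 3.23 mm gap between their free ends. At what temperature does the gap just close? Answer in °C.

α₁L₁ = 1.17546×10⁻⁵ m/K, α₂L₂ = 1.97721×10⁻⁵ m/K → total 3.15267×10⁻⁵ m/K
ΔT = g/(α₁L₁+α₂L₂) = 3.23×10⁻³ / 3.15267×10⁻⁵ = 102.45 K
T = 20.8 + 102.45 = 123.25 °C

T = 123 °C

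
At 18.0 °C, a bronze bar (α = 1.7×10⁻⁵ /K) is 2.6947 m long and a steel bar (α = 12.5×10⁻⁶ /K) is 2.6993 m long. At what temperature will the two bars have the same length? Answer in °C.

L₁(1 + α₁ΔT) = L₂(1 + α₂ΔT) ⇒ ΔT = (L₂ − L₁)/(α₁L₁ − α₂L₂)
L₂ − L₁ = 2.6993 − 2.6947 = 4.60×10⁻³ m
α₁L₁ − α₂L₂ = 1.7×10⁻⁵×2.6947 − 12.5×10⁻⁶×2.6993 = 1.206865×10⁻⁵ m/K
ΔT = 4.60×10⁻³ / 1.206865×10⁻⁵ = 381.153 K
T = 18.0 + 381.153 = 399.153 °C

T = 399.2 °C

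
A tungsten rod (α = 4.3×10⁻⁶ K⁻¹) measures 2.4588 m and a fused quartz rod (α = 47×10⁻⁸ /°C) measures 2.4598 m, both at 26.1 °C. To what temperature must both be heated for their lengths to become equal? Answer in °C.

L₁(1 + α₁ΔT) = L₂(1 + α₂ΔT) ⇒ ΔT = (L₂ − L₁)/(α₁L₁ − α₂L₂)
L₂ − L₁ = 2.4598 − 2.4588 = 1.00×10⁻³ m
α₁L₁ − α₂L₂ = 4.3×10⁻⁶×2.4588 − 47×10⁻⁸×2.4598 = 9.416734×10⁻⁶ m/K
ΔT = 1.00×10⁻³ / 9.416734×10⁻⁶ = 106.194 K
T = 26.1 + 106.194 = 132.294 °C

T = 132.3 °C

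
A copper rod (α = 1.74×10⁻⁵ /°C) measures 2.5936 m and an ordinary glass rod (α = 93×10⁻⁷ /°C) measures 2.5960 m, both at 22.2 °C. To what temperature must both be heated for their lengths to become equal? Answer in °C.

T = 136.6 °C

Equal length when α₁L₁ΔT − α₂L₂ΔT = L₂ − L₁ = 2.40×10⁻³ m
α₁L₁ = 4.512864×10⁻⁵, α₂L₂ = 2.41428×10⁻⁵ → Δ(αL) = 2.098584×10⁻⁵ m/K
ΔT = 2.40×10⁻³ / 2.098584×10⁻⁵ = 114.363 K, so T = 22.2 + 114.363 = 136.563 °C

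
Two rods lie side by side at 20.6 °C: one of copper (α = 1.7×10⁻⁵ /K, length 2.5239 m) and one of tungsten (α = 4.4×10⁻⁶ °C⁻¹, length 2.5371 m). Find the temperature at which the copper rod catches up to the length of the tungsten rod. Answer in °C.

Equal length when α₁L₁ΔT − α₂L₂ΔT = L₂ − L₁ = 1.32×10⁻² m
α₁L₁ = 4.29063×10⁻⁵, α₂L₂ = 1.116324×10⁻⁵ → Δ(αL) = 3.174306×10⁻⁵ m/K
ΔT = 1.32×10⁻² / 3.174306×10⁻⁵ = 415.839 K, so T = 20.6 + 415.839 = 436.439 °C

T = 436.4 °C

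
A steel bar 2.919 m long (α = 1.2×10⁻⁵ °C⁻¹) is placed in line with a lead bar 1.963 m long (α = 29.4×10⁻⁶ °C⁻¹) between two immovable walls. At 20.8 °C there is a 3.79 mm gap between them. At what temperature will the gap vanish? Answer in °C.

Gap closes when ΔL₁ + ΔL₂ = 3.79 mm = 3.79×10⁻³ m
(α₁L₁ + α₂L₂)ΔT = g
α₁L₁ + α₂L₂ = 1.2×10⁻⁵×2.919 + 29.4×10⁻⁶×1.963 = 9.27402×10⁻⁵ m/K
ΔT = 3.79×10⁻³ / 9.27402×10⁻⁵ = 40.867 K
T = 20.8 + 40.867 = 61.667 °C

T = 61.7 °C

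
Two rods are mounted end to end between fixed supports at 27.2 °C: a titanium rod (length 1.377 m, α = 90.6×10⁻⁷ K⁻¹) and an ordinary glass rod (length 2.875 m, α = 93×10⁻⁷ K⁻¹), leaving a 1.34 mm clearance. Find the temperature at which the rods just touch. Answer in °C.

T = 61.4 °C

Gap closes when ΔL₁ + ΔL₂ = 1.34 mm = 1.34×10⁻³ m
(α₁L₁ + α₂L₂)ΔT = g
α₁L₁ + α₂L₂ = 90.6×10⁻⁷×1.377 + 93×10⁻⁷×2.875 = 3.921312×10⁻⁵ m/K
ΔT = 1.34×10⁻³ / 3.921312×10⁻⁵ = 34.172 K
T = 27.2 + 34.172 = 61.372 °C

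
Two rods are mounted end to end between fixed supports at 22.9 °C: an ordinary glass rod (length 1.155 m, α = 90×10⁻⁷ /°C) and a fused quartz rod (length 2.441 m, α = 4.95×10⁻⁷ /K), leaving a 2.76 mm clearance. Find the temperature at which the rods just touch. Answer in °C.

T = 261 °C

α₁L₁ = 1.0395×10⁻⁵ m/K, α₂L₂ = 1.208295×10⁻⁶ m/K → total 1.1603295×10⁻⁵ m/K
ΔT = g/(α₁L₁+α₂L₂) = 2.76×10⁻³ / 1.1603295×10⁻⁵ = 237.86 K
T = 22.9 + 237.86 = 260.76 °C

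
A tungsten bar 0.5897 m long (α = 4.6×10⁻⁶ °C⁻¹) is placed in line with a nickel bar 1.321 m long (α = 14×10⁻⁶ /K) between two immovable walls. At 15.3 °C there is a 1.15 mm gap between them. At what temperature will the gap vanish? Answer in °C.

Gap closes when ΔL₁ + ΔL₂ = 1.15 mm = 1.15×10⁻³ m
(α₁L₁ + α₂L₂)ΔT = g
α₁L₁ + α₂L₂ = 4.6×10⁻⁶×0.5897 + 14×10⁻⁶×1.321 = 2.120662×10⁻⁵ m/K
ΔT = 1.15×10⁻³ / 2.120662×10⁻⁵ = 54.228 K
T = 15.3 + 54.228 = 69.528 °C

T = 69.5 °C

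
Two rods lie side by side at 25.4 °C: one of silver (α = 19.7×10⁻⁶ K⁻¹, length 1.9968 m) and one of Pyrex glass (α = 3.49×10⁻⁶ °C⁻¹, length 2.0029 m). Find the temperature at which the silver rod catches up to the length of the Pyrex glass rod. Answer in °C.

L₁(1 + α₁ΔT) = L₂(1 + α₂ΔT) ⇒ ΔT = (L₂ − L₁)/(α₁L₁ − α₂L₂)
L₂ − L₁ = 2.0029 − 1.9968 = 6.10×10⁻³ m
α₁L₁ − α₂L₂ = 19.7×10⁻⁶×1.9968 − 3.49×10⁻⁶×2.0029 = 3.2346839×10⁻⁵ m/K
ΔT = 6.10×10⁻³ / 3.2346839×10⁻⁵ = 188.581 K
T = 25.4 + 188.581 = 213.981 °C

T = 214.0 °C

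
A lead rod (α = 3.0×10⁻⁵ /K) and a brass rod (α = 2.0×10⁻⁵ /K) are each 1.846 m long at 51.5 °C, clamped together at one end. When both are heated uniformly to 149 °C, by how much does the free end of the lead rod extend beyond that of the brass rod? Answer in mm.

ΔT = 97.5 K
lead: ΔL = 3.0×10⁻⁵ × 1.846 m × 97.5 = 5.3996×10⁻³ m = 5.3996 mm
brass: ΔL = 2.0×10⁻⁵ × 1.846 m × 97.5 = 3.5997×10⁻³ m = 3.5997 mm
difference = 5.3996 − 3.5997 = 1.7999 mm

1.80 mm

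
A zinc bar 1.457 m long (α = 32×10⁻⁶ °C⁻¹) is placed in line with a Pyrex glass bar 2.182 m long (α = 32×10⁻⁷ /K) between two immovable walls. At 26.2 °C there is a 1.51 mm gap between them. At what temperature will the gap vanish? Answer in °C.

Gap closes when ΔL₁ + ΔL₂ = 1.51 mm = 1.51×10⁻³ m
(α₁L₁ + α₂L₂)ΔT = g
α₁L₁ + α₂L₂ = 32×10⁻⁶×1.457 + 32×10⁻⁷×2.182 = 5.36064×10⁻⁵ m/K
ΔT = 1.51×10⁻³ / 5.36064×10⁻⁵ = 28.168 K
T = 26.2 + 28.168 = 54.368 °C

T = 54.4 °C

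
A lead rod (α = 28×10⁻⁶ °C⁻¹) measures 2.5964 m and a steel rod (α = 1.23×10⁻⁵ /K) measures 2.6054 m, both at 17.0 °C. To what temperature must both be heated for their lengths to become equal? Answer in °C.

L₁(1 + α₁ΔT) = L₂(1 + α₂ΔT) ⇒ ΔT = (L₂ − L₁)/(α₁L₁ − α₂L₂)
L₂ − L₁ = 2.6054 − 2.5964 = 9.00×10⁻³ m
α₁L₁ − α₂L₂ = 28×10⁻⁶×2.5964 − 1.23×10⁻⁵×2.6054 = 4.065278×10⁻⁵ m/K
ΔT = 9.00×10⁻³ / 4.065278×10⁻⁵ = 221.387 K
T = 17.0 + 221.387 = 238.387 °C

T = 238.4 °C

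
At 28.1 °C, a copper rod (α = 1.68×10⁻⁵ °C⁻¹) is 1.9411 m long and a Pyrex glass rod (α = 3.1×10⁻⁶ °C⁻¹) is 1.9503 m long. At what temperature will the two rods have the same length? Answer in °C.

T = 374.4 °C

L₁(1 + α₁ΔT) = L₂(1 + α₂ΔT) ⇒ ΔT = (L₂ − L₁)/(α₁L₁ − α₂L₂)
L₂ − L₁ = 1.9503 − 1.9411 = 9.20×10⁻³ m
α₁L₁ − α₂L₂ = 1.68×10⁻⁵×1.9411 − 3.1×10⁻⁶×1.9503 = 2.656455×10⁻⁵ m/K
ΔT = 9.20×10⁻³ / 2.656455×10⁻⁵ = 346.326 K
T = 28.1 + 346.326 = 374.426 °C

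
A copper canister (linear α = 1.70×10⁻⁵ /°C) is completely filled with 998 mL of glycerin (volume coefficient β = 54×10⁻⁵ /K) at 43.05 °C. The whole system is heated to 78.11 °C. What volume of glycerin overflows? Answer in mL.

17.1 mL

The canister also expands: β_container ≈ 3α = 5.1×10⁻⁵ /K
Net overflow = V₀(β_liq − 3α_cont)ΔT
β − 3α = 5.40×10⁻⁴ − 5.1×10⁻⁵ = 4.89×10⁻⁴ /K; ΔT = 35.06 K
ΔV = 998 × 4.89×10⁻⁴ × 35.06 = 17.1 mL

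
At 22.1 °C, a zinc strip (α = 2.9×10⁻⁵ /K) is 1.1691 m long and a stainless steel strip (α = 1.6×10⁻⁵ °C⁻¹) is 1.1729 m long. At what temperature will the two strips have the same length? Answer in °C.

T = 273.1 °C

L₁(1 + α₁ΔT) = L₂(1 + α₂ΔT) ⇒ ΔT = (L₂ − L₁)/(α₁L₁ − α₂L₂)
L₂ − L₁ = 1.1729 − 1.1691 = 3.80×10⁻³ m
α₁L₁ − α₂L₂ = 2.9×10⁻⁵×1.1691 − 1.6×10⁻⁵×1.1729 = 1.51375×10⁻⁵ m/K
ΔT = 3.80×10⁻³ / 1.51375×10⁻⁵ = 251.032 K
T = 22.1 + 251.032 = 273.132 °C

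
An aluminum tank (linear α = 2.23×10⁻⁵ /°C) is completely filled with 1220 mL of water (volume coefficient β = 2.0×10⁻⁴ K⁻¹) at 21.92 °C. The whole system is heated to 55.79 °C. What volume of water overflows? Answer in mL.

5.50 mL

The tank also expands: β_container ≈ 3α = 6.69×10⁻⁵ /K
Net overflow = V₀(β_liq − 3α_cont)ΔT
β − 3α = 2.00×10⁻⁴ − 6.69×10⁻⁵ = 1.331×10⁻⁴ /K; ΔT = 33.87 K
ΔV = 1220 × 1.331×10⁻⁴ × 33.87 = 5.50 mL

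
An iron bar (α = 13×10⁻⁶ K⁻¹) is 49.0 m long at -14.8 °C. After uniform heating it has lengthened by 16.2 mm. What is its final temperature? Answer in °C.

T = 10.6 °C

ΔL = αL₀ΔT ⇒ ΔT = ΔL / (αL₀)
ΔT = 16.2×10⁻³ m / (13×10⁻⁶ × 49.0 m) = 25.432 K
T = -14.8 + 25.432 = 10.632 °C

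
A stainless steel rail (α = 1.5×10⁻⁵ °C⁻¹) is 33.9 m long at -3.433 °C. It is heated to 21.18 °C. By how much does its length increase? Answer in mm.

ΔL = 12.5 mm

|ΔT| = |21.18 − (-3.433)| = 24.613 K
ΔL = αL₀ΔT = (1.5×10⁻⁵)(33.9)(24.613) = 1.25×10⁻² m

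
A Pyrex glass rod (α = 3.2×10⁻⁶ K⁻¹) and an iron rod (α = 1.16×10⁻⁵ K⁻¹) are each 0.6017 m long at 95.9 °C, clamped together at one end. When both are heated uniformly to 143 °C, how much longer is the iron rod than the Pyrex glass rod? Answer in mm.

0.238 mm

ΔT = 47.1 K
Pyrex glass: ΔL = 3.2×10⁻⁶ × 0.6017 m × 47.1 = 9.0688×10⁻⁵ m = 0.090688 mm
iron: ΔL = 1.16×10⁻⁵ × 0.6017 m × 47.1 = 3.2874×10⁻⁴ m = 0.32874 mm
difference = 0.32874 − 0.090688 = 0.238052 mm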